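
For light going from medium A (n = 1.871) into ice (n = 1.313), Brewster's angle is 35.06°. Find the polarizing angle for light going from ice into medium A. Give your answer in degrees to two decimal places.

tan θ_B' = n₁/n₂ = 1/tan θ_B, so θ_B' = 90° − θ_B.
θ_B' = 90° − 35.06° = 54.94°.

θ_B' ≈ 54.94°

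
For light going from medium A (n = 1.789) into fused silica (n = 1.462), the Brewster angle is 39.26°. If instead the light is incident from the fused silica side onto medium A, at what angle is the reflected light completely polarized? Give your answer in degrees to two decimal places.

θ_B' ≈ 50.74°

Reversing the direction swaps n₁ and n₂, so tan θ_B' = 1/tan θ_B and θ_B' = 90° − θ_B.
Hence θ_B' = 90° − 39.26° = 50.74°.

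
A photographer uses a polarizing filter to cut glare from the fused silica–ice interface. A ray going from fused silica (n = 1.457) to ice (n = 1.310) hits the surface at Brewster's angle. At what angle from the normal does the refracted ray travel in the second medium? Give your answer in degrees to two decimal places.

First find Brewster's angle: tan θ_B = 1.310/1.457 = 0.8991, giving θ_B = 41.96°.
The refracted ray is perpendicular to the reflected ray, so θ_t = 90° − θ_B = 48.04°.

θ_t ≈ 48.04°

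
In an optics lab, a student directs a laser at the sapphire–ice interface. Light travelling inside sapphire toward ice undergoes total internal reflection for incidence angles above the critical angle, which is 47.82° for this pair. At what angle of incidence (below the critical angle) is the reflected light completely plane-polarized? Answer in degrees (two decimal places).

θ_B ≈ 36.54°

n₂/n₁ = sin θ_c = sin 47.82° = 0.7410.
tan θ_B equals the same ratio, so θ_B = arctan(0.7410) = 36.54°.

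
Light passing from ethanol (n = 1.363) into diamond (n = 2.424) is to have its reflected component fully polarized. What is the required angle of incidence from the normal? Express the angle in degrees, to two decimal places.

Here n₂/n₁ = 2.424/1.363 = 1.7784, and Brewster's law gives tan θ_B = n₂/n₁. Taking the arctangent, θ_B = 60.65°.

θ_B ≈ 60.65°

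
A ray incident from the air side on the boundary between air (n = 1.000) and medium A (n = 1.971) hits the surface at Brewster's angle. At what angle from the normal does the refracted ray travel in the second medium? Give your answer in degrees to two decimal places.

θ_B = arctan(n₂/n₁) = arctan(1.971/1.000) = 63.10°.
Since θ_B + θ_t = 90° at Brewster incidence, θ_t = 90° − 63.10° = 26.90°.

θ_t ≈ 26.90°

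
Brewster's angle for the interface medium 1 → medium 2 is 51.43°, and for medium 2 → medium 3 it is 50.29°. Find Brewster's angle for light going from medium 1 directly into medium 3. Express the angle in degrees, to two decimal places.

tan θ_B(1→2) = n₂/n₁ = tan 51.43° = 1.2540.
tan θ_B(2→3) = n₃/n₂ = tan 50.29° = 1.2041.
Multiplying, n₃/n₁ = 1.2540 × 1.2041 = 1.5099, and θ_B(1→3) = arctan 1.5099 = 56.48°.

θ_B ≈ 56.48°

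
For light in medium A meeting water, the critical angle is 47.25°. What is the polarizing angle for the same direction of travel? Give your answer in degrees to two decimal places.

n₂/n₁ = sin θ_c = sin 47.25° = 0.7343.
tan θ_B equals the same ratio, so θ_B = arctan(0.7343) = 36.29°.

θ_B ≈ 36.29°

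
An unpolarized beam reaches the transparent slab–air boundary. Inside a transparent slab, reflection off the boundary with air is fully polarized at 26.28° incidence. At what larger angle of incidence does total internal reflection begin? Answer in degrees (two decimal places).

θ_c ≈ 29.59°

From Brewster, n₂/n₁ = tan θ_B = tan 26.28° = 0.4938.
Then sin θ_c = n₂/n₁ = 0.4938, so θ_c = arcsin 0.4938 = 29.59°.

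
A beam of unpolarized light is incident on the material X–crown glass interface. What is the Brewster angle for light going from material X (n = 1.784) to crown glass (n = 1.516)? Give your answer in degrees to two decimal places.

tan θ_B = n₂/n₁ = 1.516/1.784 = 0.8498. Taking the arctangent, θ_B = 40.36°.

θ_B ≈ 40.36°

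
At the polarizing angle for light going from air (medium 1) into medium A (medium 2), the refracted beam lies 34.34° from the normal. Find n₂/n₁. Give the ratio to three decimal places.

θ_B + θ_t = 90°, so θ_B = 90° − 34.34° = 55.66°.
Then n₂/n₁ = tan θ_B = tan 55.66° = 1.464.

n₂/n₁ ≈ 1.464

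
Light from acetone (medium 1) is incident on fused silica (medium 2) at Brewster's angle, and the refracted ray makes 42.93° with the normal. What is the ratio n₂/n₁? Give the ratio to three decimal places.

n₂/n₁ ≈ 1.075

At Brewster incidence θ_B = 90° − θ_t = 90° − 42.93° = 47.07°.
tan θ_B = n₂/n₁, so n₂/n₁ = tan 47.07° = 1.075.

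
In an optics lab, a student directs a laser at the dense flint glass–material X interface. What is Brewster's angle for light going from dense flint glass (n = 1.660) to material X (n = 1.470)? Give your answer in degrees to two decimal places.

θ_B ≈ 41.53°

Brewster's condition: tan θ_B = n₂/n₁ = 1.470/1.660 = 0.8855.
θ_B = arctan(0.8855) = 41.53°.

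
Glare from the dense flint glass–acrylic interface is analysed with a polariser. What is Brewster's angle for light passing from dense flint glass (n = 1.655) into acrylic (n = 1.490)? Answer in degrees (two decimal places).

θ_B ≈ 42.00°

At Brewster's angle the reflected and refracted rays are perpendicular, which with Snell's law gives tan θ_B = n₂/n₁.
tan θ_B = n₂/n₁ = 1.490/1.655 = 0.9003.
θ_B = arctan(0.9003) = 42.00°.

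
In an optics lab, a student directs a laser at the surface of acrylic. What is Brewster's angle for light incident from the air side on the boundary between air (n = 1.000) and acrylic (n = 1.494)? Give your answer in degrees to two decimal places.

At Brewster's angle the reflected and refracted rays are perpendicular, which with Snell's law gives tan θ_B = n₂/n₁.
Here n₂/n₁ = 1.494/1.000 = 1.4940, and Brewster's law gives tan θ_B = n₂/n₁. Taking the arctangent, θ_B = 56.20°.

θ_B ≈ 56.20°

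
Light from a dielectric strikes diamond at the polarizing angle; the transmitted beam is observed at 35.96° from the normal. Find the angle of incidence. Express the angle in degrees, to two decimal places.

Brewster's condition makes the reflected and refracted beams perpendicular: θ_B + θ_t = 90°.
θ_B = 90° − 35.96° = 54.04°.

θ_B ≈ 54.04°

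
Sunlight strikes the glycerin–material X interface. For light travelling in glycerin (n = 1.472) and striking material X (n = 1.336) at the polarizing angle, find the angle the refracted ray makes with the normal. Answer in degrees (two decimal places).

θ_t ≈ 47.77°

First find Brewster's angle: tan θ_B = 1.336/1.472 = 0.9076, giving θ_B = 42.23°.
At Brewster's angle the reflected and refracted rays are perpendicular, so θ_t = 90° − θ_B = 90° − 42.23° = 47.77°.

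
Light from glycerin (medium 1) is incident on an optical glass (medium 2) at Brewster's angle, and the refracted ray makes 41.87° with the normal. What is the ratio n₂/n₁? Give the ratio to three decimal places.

n₂/n₁ ≈ 1.116

θ_B + θ_t = 90°, so θ_B = 90° − 41.87° = 48.13°.
tan θ_B = n₂/n₁, so n₂/n₁ = tan 48.13° = 1.116.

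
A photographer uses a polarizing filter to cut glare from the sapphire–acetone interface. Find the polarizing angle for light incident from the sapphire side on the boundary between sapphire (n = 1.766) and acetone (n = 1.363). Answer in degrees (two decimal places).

The reflected p-component vanishes when tan θ_B = n₂/n₁.
Brewster's condition: tan θ_B = n₂/n₁ = 1.363/1.766 = 0.7718.
θ_B = arctan(0.7718) = 37.66°.

θ_B ≈ 37.66°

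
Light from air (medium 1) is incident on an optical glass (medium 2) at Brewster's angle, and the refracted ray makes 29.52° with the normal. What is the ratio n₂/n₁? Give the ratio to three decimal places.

At Brewster incidence θ_B = 90° − θ_t = 90° − 29.52° = 60.48°.
Then n₂/n₁ = tan θ_B = tan 60.48° = 1.766.

n₂/n₁ ≈ 1.766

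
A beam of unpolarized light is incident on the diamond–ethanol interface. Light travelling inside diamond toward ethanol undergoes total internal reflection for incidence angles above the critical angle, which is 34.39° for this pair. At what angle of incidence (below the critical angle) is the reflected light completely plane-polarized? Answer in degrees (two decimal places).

At the critical angle sin θ_c = n₂/n₁, giving n₂/n₁ = sin 34.39° = 0.5648.
Then tan θ_B = n₂/n₁ = 0.5648, so θ_B = arctan 0.5648 = 29.46°.

θ_B ≈ 29.46°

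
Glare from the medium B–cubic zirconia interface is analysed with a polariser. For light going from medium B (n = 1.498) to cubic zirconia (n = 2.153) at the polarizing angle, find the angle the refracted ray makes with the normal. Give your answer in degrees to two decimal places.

θ_t ≈ 34.83°

First find Brewster's angle: tan θ_B = 2.153/1.498 = 1.4372, giving θ_B = 55.17°.
At Brewster's angle the reflected and refracted rays are perpendicular, so θ_t = 90° − θ_B = 90° − 55.17° = 34.83°.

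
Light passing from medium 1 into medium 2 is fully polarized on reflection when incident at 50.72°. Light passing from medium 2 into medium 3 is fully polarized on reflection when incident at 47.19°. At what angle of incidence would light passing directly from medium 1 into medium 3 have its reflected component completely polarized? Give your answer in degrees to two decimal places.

θ_B ≈ 52.85°

n₂/n₁ = tan 50.72° = 1.2226 and n₃/n₂ = tan 47.19° = 1.0795.
n₃/n₁ = 1.3199. Then tan θ_B(1→3) = n₃/n₁, so θ_B(1→3) = arctan(1.3199) = 52.85°.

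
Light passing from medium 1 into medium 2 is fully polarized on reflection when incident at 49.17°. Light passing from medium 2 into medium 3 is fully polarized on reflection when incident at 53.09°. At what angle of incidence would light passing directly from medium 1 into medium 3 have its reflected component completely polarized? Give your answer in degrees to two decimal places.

θ_B ≈ 57.02°

n₂/n₁ = tan 49.17° = 1.1573 and n₃/n₂ = tan 53.09° = 1.3314.
n₃/n₁ = 1.5408. Then tan θ_B(1→3) = n₃/n₁, so θ_B(1→3) = arctan(1.5408) = 57.02°.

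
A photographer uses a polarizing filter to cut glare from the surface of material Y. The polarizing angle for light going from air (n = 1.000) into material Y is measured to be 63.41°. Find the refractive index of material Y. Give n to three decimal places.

n ≈ 1.998

At the polarizing angle, tan θ_B = n₂/n₁ with n₁ on the incident side (air) and n₂ on the transmitted side (material Y).
n₂ = n₁ tan θ_B = 1.000 × tan 63.41° = 1.998.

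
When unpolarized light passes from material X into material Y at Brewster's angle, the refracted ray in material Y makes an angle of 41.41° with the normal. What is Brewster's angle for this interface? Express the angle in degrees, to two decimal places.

θ_B ≈ 48.59°

At Brewster's angle the reflected and refracted rays are perpendicular, so θ_B + θ_t = 90°.
So θ_B = 90° − θ_t = 90° − 41.41° = 48.59°.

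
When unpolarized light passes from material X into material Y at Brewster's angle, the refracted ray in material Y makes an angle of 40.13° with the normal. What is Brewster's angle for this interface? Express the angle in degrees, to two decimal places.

Since the reflected and refracted rays are at right angles at the polarizing angle, θ_B + θ_t = 90°.
θ_B = 90° − 40.13° = 49.87°.

θ_B ≈ 49.87°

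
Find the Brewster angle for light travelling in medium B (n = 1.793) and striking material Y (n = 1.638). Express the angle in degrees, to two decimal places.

θ_B ≈ 42.41°

Here n₂/n₁ = 1.638/1.793 = 0.9136, and Brewster's law gives tan θ_B = n₂/n₁.
So θ_B = arctan 0.9136 = 42.41°.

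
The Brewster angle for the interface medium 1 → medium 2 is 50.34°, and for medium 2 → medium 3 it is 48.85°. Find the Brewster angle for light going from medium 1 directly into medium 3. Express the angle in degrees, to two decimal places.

tan θ_B(1→2) = n₂/n₁ = tan 50.34° = 1.2062.
tan θ_B(2→3) = n₃/n₂ = tan 48.85° = 1.1443.
n₃/n₁ = 1.3803. Then tan θ_B(1→3) = n₃/n₁, so θ_B(1→3) = arctan(1.3803) = 54.08°.

θ_B ≈ 54.08°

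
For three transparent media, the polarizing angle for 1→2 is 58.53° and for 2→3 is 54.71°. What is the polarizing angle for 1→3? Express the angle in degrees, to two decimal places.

tan θ_B(1→2) = n₂/n₁ = tan 58.53° = 1.6338.
tan θ_B(2→3) = n₃/n₂ = tan 54.71° = 1.4129.
Multiplying, n₃/n₁ = 1.6338 × 1.4129 = 2.3083, and θ_B(1→3) = arctan 2.3083 = 66.58°.

θ_B ≈ 66.58°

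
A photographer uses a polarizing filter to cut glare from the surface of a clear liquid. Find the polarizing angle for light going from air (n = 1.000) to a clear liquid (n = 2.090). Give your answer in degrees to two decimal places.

θ_B ≈ 64.43°

Brewster's condition: tan θ_B = n₂/n₁ = 2.090/1.000 = 2.0900. Taking the arctangent, θ_B = 64.43°.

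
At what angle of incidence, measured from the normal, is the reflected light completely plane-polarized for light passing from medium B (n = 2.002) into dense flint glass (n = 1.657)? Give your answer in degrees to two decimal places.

tan θ_B = n₂/n₁ = 1.657/2.002 = 0.8277. Taking the arctangent, θ_B = 39.61°.

θ_B ≈ 39.61°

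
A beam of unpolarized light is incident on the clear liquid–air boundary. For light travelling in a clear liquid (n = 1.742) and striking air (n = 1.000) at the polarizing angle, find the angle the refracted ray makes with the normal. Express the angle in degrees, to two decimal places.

θ_B = arctan(n₂/n₁) = arctan(1.000/1.742) = 29.86°.
Since θ_B + θ_t = 90° at Brewster incidence, θ_t = 90° − 29.86° = 60.14°.

θ_t ≈ 60.14°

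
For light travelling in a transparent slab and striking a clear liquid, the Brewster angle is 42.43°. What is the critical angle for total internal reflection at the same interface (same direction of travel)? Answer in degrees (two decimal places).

θ_c ≈ 66.08°

tan θ_B = n₂/n₁ = tan 42.43° = 0.9141.
Total internal reflection: sin θ_c = n₂/n₁ = 0.9141.
θ_c = arcsin(0.9141) = 66.08°.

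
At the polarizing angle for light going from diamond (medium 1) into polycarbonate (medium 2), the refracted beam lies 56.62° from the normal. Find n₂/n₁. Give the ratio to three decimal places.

θ_B + θ_t = 90°, so θ_B = 90° − 56.62° = 33.38°.
tan θ_B = n₂/n₁, so n₂/n₁ = tan 33.38° = 0.659.

n₂/n₁ ≈ 0.659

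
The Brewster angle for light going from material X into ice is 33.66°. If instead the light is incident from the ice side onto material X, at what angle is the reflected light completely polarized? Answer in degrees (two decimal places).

θ_B' ≈ 56.34°

Reversing the direction swaps n₁ and n₂, so tan θ_B' = 1/tan θ_B and θ_B' = 90° − θ_B.
Hence θ_B' = 90° − 33.66° = 56.34°.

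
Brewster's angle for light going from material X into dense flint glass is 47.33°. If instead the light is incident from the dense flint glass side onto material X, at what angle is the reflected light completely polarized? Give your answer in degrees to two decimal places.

θ_B' ≈ 42.67°

Reversing the direction swaps n₁ and n₂, so tan θ_B' = 1/tan θ_B and θ_B' = 90° − θ_B.
Hence θ_B' = 90° − 47.33° = 42.67°.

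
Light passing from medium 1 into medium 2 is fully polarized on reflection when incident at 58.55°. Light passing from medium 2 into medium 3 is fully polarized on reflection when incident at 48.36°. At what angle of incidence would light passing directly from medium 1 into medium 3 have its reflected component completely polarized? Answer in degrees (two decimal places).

Each Brewster angle gives a ratio: n₂/n₁ = tan 58.55° = 1.6351, n₃/n₂ = tan 48.36° = 1.1247.
n₃/n₁ = 1.8390. Then tan θ_B(1→3) = n₃/n₁, so θ_B(1→3) = arctan(1.8390) = 61.46°.

θ_B ≈ 61.46°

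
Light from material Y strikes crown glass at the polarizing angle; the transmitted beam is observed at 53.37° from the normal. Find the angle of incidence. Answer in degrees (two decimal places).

At Brewster's angle the reflected and refracted rays are perpendicular, so θ_B + θ_t = 90°.
θ_B = 90° − 53.37° = 36.63°.

θ_B ≈ 36.63°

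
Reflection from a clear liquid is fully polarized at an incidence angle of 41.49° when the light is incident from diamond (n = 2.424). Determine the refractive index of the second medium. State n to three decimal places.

At the polarizing angle, tan θ_B = n₂/n₁ with n₁ on the incident side (diamond) and n₂ on the transmitted side (a clear liquid).
n₂ = n₁ tan θ_B = 2.424 × tan 41.49° = 2.144.

n ≈ 2.144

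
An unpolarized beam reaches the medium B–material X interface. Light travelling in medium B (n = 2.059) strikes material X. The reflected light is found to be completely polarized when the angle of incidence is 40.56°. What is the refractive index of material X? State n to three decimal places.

n ≈ 1.762

At Brewster's angle, tan θ_B = n₂/n₁ with n₁ on the incident side (medium B) and n₂ on the transmitted side (material X).
n₂ = n₁ tan θ_B = 2.059 × tan 40.56° = 1.762.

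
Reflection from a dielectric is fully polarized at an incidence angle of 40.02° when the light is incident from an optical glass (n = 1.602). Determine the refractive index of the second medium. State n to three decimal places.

At the polarizing angle, tan θ_B = n₂/n₁ with n₁ on the incident side (an optical glass) and n₂ on the transmitted side (a dielectric).
n₂ = n₁ tan θ_B = 1.602 × tan 40.02° = 1.345.

n ≈ 1.345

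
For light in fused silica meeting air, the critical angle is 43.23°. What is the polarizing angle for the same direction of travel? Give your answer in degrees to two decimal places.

θ_B ≈ 34.41°

At the critical angle sin θ_c = n₂/n₁, giving n₂/n₁ = sin 43.23° = 0.6849.
Then tan θ_B = n₂/n₁ = 0.6849, so θ_B = arctan 0.6849 = 34.41°.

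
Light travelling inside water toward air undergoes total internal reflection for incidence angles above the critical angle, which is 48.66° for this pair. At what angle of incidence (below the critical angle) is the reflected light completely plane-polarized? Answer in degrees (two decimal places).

sin θ_c = n₂/n₁, so n₂/n₁ = sin 48.66° = 0.7508.
Brewster: tan θ_B = n₂/n₁ = 0.7508.
θ_B = arctan(0.7508) = 36.90°.

θ_B ≈ 36.90°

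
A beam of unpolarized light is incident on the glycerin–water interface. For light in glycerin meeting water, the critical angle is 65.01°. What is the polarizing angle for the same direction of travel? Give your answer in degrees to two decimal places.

sin θ_c = n₂/n₁, so n₂/n₁ = sin 65.01° = 0.9064.
Brewster: tan θ_B = n₂/n₁ = 0.9064.
θ_B = arctan(0.9064) = 42.19°.

θ_B ≈ 42.19°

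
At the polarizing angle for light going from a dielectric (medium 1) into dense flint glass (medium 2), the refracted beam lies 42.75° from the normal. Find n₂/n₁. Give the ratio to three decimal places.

At Brewster incidence θ_B = 90° − θ_t = 90° − 42.75° = 47.25°.
Then n₂/n₁ = tan θ_B = tan 47.25° = 1.082.

n₂/n₁ ≈ 1.082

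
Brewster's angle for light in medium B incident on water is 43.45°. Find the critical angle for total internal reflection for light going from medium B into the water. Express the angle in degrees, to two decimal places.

From Brewster, n₂/n₁ = tan θ_B = tan 43.45° = 0.9473.
Then sin θ_c = n₂/n₁ = 0.9473, so θ_c = arcsin 0.9473 = 71.32°.

θ_c ≈ 71.32°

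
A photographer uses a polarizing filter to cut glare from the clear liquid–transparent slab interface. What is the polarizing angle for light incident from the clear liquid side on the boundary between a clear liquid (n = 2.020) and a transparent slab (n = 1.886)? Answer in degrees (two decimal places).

Here n₂/n₁ = 1.886/2.020 = 0.9337, and Brewster's law gives tan θ_B = n₂/n₁. Taking the arctangent, θ_B = 43.04°.

θ_B ≈ 43.04°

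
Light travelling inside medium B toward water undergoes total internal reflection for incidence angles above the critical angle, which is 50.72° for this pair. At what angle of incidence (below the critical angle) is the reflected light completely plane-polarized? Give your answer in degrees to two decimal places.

n₂/n₁ = sin θ_c = sin 50.72° = 0.7741.
tan θ_B equals the same ratio, so θ_B = arctan(0.7741) = 37.74°.

θ_B ≈ 37.74°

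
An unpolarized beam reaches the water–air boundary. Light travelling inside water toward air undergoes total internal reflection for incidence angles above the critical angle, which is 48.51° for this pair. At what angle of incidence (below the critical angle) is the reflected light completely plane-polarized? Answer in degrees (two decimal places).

θ_B ≈ 36.84°

sin θ_c = n₂/n₁, so n₂/n₁ = sin 48.51° = 0.7491.
Brewster: tan θ_B = n₂/n₁ = 0.7491.
θ_B = arctan(0.7491) = 36.84°.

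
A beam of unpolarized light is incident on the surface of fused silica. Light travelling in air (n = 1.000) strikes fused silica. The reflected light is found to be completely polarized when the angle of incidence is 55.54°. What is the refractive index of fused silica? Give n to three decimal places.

Full polarization of the reflected beam means tan θ_B = n₂/n₁, where n₁ is the incident medium (air).
n₂ = n₁ tan θ_B = 1.000 × tan 55.54° = 1.457.

n ≈ 1.457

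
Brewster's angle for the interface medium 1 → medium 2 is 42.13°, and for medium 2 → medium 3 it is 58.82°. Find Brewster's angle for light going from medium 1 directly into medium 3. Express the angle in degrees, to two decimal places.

n₂/n₁ = tan 42.13° = 0.9045 and n₃/n₂ = tan 58.82° = 1.6525.
Multiplying, n₃/n₁ = 0.9045 × 1.6525 = 1.4947, and θ_B(1→3) = arctan 1.4947 = 56.22°.

θ_B ≈ 56.22°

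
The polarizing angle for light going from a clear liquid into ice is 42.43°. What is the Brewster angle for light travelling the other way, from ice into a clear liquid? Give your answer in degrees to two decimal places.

The two Brewster angles are complementary: θ_B' = 90° − θ_B = 90° − 42.43° = 47.57°.

θ_B' ≈ 47.57°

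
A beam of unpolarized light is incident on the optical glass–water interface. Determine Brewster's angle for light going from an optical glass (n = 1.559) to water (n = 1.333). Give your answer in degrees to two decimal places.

At Brewster's angle the reflected and refracted rays are perpendicular, which with Snell's law gives tan θ_B = n₂/n₁.
Here n₂/n₁ = 1.333/1.559 = 0.8550, and Brewster's law gives tan θ_B = n₂/n₁. Taking the arctangent, θ_B = 40.53°.

θ_B ≈ 40.53°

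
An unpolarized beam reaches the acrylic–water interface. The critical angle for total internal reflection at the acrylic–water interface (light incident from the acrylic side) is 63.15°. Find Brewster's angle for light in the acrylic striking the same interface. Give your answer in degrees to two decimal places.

At the critical angle sin θ_c = n₂/n₁, giving n₂/n₁ = sin 63.15° = 0.8922.
Then tan θ_B = n₂/n₁ = 0.8922, so θ_B = arctan 0.8922 = 41.74°.

θ_B ≈ 41.74°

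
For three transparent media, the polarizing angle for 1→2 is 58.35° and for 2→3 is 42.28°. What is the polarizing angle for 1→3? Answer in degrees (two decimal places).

θ_B ≈ 55.87°

Each Brewster angle gives a ratio: n₂/n₁ = tan 58.35° = 1.6223, n₃/n₂ = tan 42.28° = 0.9093.
n₃/n₁ = 1.4751. Then tan θ_B(1→3) = n₃/n₁, so θ_B(1→3) = arctan(1.4751) = 55.87°.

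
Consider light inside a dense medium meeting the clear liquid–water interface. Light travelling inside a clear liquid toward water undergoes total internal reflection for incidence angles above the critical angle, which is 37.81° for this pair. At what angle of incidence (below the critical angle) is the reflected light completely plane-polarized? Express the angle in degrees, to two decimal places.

sin θ_c = n₂/n₁, so n₂/n₁ = sin 37.81° = 0.6130.
Brewster: tan θ_B = n₂/n₁ = 0.6130.
θ_B = arctan(0.6130) = 31.51°.

θ_B ≈ 31.51°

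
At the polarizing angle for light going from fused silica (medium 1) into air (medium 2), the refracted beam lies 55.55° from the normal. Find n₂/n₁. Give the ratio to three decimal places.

θ_B + θ_t = 90°, so θ_B = 90° − 55.55° = 34.45°.
tan θ_B = n₂/n₁, so n₂/n₁ = tan 34.45° = 0.686.

n₂/n₁ ≈ 0.686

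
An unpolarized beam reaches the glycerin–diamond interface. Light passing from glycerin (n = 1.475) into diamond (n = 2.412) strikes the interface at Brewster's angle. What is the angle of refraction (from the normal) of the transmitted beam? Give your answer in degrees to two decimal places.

θ_t ≈ 31.45°

First find Brewster's angle: tan θ_B = 2.412/1.475 = 1.6353, giving θ_B = 58.55°.
The refracted ray is perpendicular to the reflected ray, so θ_t = 90° − θ_B = 31.45°.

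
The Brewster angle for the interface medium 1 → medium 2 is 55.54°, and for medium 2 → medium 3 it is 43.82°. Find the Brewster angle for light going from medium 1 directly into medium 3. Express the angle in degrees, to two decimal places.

θ_B ≈ 54.43°

tan θ_B(1→2) = n₂/n₁ = tan 55.54° = 1.4572.
tan θ_B(2→3) = n₃/n₂ = tan 43.82° = 0.9596.
n₃/n₁ = 1.3984. Then tan θ_B(1→3) = n₃/n₁, so θ_B(1→3) = arctan(1.3984) = 54.43°.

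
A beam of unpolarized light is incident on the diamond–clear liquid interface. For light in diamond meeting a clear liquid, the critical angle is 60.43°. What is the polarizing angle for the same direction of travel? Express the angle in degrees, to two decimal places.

θ_B ≈ 41.02°

sin θ_c = n₂/n₁, so n₂/n₁ = sin 60.43° = 0.8698.
Brewster: tan θ_B = n₂/n₁ = 0.8698.
θ_B = arctan(0.8698) = 41.02°.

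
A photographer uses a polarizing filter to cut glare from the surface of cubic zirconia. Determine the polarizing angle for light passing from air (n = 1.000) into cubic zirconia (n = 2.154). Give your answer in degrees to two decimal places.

θ_B ≈ 65.10°

Brewster's condition: tan θ_B = n₂/n₁ = 2.154/1.000 = 2.1540.
θ_B = arctan(2.1540) = 65.10°.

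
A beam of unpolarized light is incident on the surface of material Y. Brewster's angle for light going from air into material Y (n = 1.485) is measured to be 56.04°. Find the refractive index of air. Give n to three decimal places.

n ≈ 1.000

Full polarization of the reflected beam means tan θ_B = n₂/n₁, where n₁ is the incident medium (air).
n₁ = n₂ / tan θ_B = 1.485 / tan 56.04° = 1.000.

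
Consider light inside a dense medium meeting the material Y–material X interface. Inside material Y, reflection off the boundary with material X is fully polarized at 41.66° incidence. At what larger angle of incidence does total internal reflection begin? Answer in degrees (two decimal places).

θ_c ≈ 62.84°

tan θ_B = n₂/n₁ = tan 41.66° = 0.8897.
Total internal reflection: sin θ_c = n₂/n₁ = 0.8897.
θ_c = arcsin(0.8897) = 62.84°.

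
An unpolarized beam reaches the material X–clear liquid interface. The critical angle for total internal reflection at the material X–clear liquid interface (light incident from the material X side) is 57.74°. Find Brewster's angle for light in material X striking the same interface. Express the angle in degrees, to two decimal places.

n₂/n₁ = sin θ_c = sin 57.74° = 0.8456.
tan θ_B equals the same ratio, so θ_B = arctan(0.8456) = 40.22°.

θ_B ≈ 40.22°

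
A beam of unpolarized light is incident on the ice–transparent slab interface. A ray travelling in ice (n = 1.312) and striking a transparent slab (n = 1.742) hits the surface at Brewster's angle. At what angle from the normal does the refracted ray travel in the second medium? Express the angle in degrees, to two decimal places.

tan θ_B = n₂/n₁ = 1.742/1.312 = 1.3277, so θ_B = 53.01°.
Since θ_B + θ_t = 90° at Brewster incidence, θ_t = 90° − 53.01° = 36.99°.

θ_t ≈ 36.99°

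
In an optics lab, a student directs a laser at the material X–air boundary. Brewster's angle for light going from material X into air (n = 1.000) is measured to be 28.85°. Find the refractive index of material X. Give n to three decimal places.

n ≈ 1.815

At Brewster's angle, tan θ_B = n₂/n₁ with n₁ on the incident side (material X) and n₂ on the transmitted side (air).
n₁ = n₂ / tan θ_B = 1.000 / tan 28.85° = 1.815.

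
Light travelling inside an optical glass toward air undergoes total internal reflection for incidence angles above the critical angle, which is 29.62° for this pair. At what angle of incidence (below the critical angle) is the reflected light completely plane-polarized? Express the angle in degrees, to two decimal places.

n₂/n₁ = sin θ_c = sin 29.62° = 0.4942.
tan θ_B equals the same ratio, so θ_B = arctan(0.4942) = 26.30°.

θ_B ≈ 26.30°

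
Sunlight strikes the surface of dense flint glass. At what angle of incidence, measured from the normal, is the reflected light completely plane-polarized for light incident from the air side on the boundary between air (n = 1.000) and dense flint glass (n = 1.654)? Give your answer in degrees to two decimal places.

θ_B ≈ 58.84°

At Brewster's angle the reflected and refracted rays are perpendicular, which with Snell's law gives tan θ_B = n₂/n₁.
tan θ_B = n₂/n₁ = 1.654/1.000 = 1.6540. Taking the arctangent, θ_B = 58.84°.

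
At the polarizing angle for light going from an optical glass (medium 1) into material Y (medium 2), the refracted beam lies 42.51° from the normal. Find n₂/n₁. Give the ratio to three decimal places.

n₂/n₁ ≈ 1.091

θ_B + θ_t = 90°, so θ_B = 90° − 42.51° = 47.49°.
Then n₂/n₁ = tan θ_B = tan 47.49° = 1.091.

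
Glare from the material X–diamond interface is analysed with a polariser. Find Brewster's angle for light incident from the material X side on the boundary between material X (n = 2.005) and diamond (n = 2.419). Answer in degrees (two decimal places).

Brewster's condition: tan θ_B = n₂/n₁ = 2.419/2.005 = 1.2065.
θ_B = arctan(1.2065) = 50.35°.

θ_B ≈ 50.35°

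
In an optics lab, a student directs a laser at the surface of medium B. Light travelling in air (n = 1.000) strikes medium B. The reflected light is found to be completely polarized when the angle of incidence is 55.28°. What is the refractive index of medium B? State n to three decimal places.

At the Brewster angle, tan θ_B = n₂/n₁ with n₁ on the incident side (air) and n₂ on the transmitted side (medium B).
n₂ = n₁ tan θ_B = 1.000 × tan 55.28° = 1.443.

n ≈ 1.443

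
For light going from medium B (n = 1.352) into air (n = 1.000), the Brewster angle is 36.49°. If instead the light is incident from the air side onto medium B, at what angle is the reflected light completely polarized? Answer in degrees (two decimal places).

θ_B' ≈ 53.51°

Reversing the direction swaps n₁ and n₂, so tan θ_B' = 1/tan θ_B and θ_B' = 90° − θ_B.
Hence θ_B' = 90° − 36.49° = 53.51°.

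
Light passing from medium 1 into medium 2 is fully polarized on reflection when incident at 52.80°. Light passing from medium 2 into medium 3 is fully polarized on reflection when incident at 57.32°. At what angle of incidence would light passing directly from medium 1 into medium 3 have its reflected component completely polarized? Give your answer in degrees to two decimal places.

θ_B ≈ 64.04°

tan θ_B(1→2) = n₂/n₁ = tan 52.80° = 1.3175.
tan θ_B(2→3) = n₃/n₂ = tan 57.32° = 1.5589.
Multiplying, n₃/n₁ = 1.3175 × 1.5589 = 2.0537, and θ_B(1→3) = arctan 2.0537 = 64.04°.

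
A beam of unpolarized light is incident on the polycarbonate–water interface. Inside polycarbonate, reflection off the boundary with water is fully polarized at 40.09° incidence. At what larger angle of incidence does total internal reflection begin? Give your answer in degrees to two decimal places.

θ_c ≈ 57.33°

tan θ_B = n₂/n₁ = tan 40.09° = 0.8418.
Total internal reflection: sin θ_c = n₂/n₁ = 0.8418.
θ_c = arcsin(0.8418) = 57.33°.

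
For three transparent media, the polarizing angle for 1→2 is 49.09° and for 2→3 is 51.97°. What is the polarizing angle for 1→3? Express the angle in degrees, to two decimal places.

n₂/n₁ = tan 49.09° = 1.1540 and n₃/n₂ = tan 51.97° = 1.2786.
So n₃/n₁ = (n₂/n₁)(n₃/n₂) = 1.1540 × 1.2786 = 1.4755.
θ_B(1→3) = arctan(1.4755) = 55.87°.

θ_B ≈ 55.87°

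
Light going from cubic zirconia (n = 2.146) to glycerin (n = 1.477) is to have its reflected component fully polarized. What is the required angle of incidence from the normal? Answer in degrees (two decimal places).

θ_B ≈ 34.54°

tan θ_B = n₂/n₁ = 1.477/2.146 = 0.6883. Taking the arctangent, θ_B = 34.54°.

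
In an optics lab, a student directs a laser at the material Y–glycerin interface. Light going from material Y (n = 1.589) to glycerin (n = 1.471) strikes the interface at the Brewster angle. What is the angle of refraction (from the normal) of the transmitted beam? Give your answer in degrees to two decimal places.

tan θ_B = n₂/n₁ = 1.471/1.589 = 0.9257, so θ_B = 42.79°.
At Brewster's angle the reflected and refracted rays are perpendicular, so θ_t = 90° − θ_B = 90° − 42.79° = 47.21°.

θ_t ≈ 47.21°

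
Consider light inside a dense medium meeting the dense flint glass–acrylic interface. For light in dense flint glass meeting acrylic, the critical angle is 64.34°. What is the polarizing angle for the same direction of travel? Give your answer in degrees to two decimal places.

θ_B ≈ 42.03°

n₂/n₁ = sin θ_c = sin 64.34° = 0.9014.
tan θ_B equals the same ratio, so θ_B = arctan(0.9014) = 42.03°.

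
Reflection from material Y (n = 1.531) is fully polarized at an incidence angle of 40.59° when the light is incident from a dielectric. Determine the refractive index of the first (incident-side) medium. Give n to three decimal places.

n ≈ 1.787

Full polarization of the reflected beam means tan θ_B = n₂/n₁, where n₁ is the incident medium (a dielectric).
n₁ = n₂ / tan θ_B = 1.531 / tan 40.59° = 1.787.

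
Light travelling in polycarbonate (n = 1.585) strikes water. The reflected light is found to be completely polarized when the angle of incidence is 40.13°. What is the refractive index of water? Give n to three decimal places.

n ≈ 1.336

Full polarization of the reflected beam means tan θ_B = n₂/n₁, where n₁ is the incident medium (polycarbonate).
n₂ = n₁ tan θ_B = 1.585 × tan 40.13° = 1.336.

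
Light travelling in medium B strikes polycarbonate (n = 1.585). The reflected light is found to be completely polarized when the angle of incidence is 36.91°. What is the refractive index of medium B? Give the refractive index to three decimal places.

n ≈ 2.110

At Brewster's angle, tan θ_B = n₂/n₁ with n₁ on the incident side (medium B) and n₂ on the transmitted side (polycarbonate).
n₁ = n₂ / tan θ_B = 1.585 / tan 36.91° = 2.110.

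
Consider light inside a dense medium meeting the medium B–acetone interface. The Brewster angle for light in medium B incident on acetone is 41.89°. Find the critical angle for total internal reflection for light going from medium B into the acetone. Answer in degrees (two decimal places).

θ_c ≈ 63.76°

tan θ_B = n₂/n₁ = tan 41.89° = 0.8969.
Total internal reflection: sin θ_c = n₂/n₁ = 0.8969.
θ_c = arcsin(0.8969) = 63.76°.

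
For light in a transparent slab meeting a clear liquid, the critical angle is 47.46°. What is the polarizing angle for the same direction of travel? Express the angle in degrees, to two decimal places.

n₂/n₁ = sin θ_c = sin 47.46° = 0.7368.
tan θ_B equals the same ratio, so θ_B = arctan(0.7368) = 36.38°.

θ_B ≈ 36.38°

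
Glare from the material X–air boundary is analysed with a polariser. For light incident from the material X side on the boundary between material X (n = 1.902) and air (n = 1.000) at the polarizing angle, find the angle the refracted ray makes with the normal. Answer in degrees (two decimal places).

θ_t ≈ 62.27°

tan θ_B = n₂/n₁ = 1.000/1.902 = 0.5258, so θ_B = 27.73°.
Since θ_B + θ_t = 90° at Brewster incidence, θ_t = 90° − 27.73° = 62.27°.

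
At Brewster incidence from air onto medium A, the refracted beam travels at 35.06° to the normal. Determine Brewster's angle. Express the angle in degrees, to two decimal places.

Since the reflected and refracted rays are at right angles at the polarizing angle, θ_B + θ_t = 90°.
So θ_B = 90° − θ_t = 90° − 35.06° = 54.94°.

θ_B ≈ 54.94°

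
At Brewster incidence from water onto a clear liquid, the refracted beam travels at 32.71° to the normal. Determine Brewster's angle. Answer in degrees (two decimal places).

Since the reflected and refracted rays are at right angles at the polarizing angle, θ_B + θ_t = 90°.
θ_B = 90° − 32.71° = 57.29°.

θ_B ≈ 57.29°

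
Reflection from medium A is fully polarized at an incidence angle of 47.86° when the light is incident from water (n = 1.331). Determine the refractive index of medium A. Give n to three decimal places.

At the polarizing angle, tan θ_B = n₂/n₁ with n₁ on the incident side (water) and n₂ on the transmitted side (medium A).
n₂ = n₁ tan θ_B = 1.331 × tan 47.86° = 1.471.

n ≈ 1.471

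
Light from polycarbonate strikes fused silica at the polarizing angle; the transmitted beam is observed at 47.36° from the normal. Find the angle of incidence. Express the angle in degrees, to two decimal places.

θ_B ≈ 42.64°

Since the reflected and refracted rays are at right angles at the polarizing angle, θ_B + θ_t = 90°.
So θ_B = 90° − θ_t = 90° − 47.36° = 42.64°.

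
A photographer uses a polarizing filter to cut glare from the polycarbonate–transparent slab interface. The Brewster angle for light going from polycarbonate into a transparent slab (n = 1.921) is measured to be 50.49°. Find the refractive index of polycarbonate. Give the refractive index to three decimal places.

At the Brewster angle, tan θ_B = n₂/n₁ with n₁ on the incident side (polycarbonate) and n₂ on the transmitted side (a transparent slab).
n₁ = n₂ / tan θ_B = 1.921 / tan 50.49° = 1.584.

n ≈ 1.584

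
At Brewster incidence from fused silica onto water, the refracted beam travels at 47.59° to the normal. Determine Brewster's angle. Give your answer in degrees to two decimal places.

θ_B ≈ 42.41°

Brewster's condition makes the reflected and refracted beams perpendicular: θ_B + θ_t = 90°.
So θ_B = 90° − θ_t = 90° − 47.59° = 42.41°.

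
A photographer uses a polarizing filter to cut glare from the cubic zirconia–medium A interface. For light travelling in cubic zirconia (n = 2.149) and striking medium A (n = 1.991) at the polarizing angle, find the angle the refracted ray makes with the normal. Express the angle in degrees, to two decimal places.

θ_t ≈ 47.19°

θ_B = arctan(n₂/n₁) = arctan(1.991/2.149) = 42.81°.
Since θ_B + θ_t = 90° at Brewster incidence, θ_t = 90° − 42.81° = 47.19°.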